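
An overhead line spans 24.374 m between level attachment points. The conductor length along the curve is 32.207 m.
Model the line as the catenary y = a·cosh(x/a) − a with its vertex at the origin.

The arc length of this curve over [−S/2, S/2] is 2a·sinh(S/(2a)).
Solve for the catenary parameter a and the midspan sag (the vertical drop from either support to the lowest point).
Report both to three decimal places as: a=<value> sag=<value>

seed: a₀ = √(S³/(24(L−S))) = √(24.374³/(24·7.833)) = 8.776483
iter 1: u=1.388597  f(a)=+7.908e-01  f'(a)=-2.154e+00  a ← 8.776483 − (+7.908e-01/-2.154e+00) = 9.143655
iter 2: u=1.332837  f(a)=+5.233e-02  f'(a)=-1.877e+00  a ← 9.143655 − (+5.233e-02/-1.877e+00) = 9.171532
iter 3: u=1.328786  f(a)=+2.651e-04  f'(a)=-1.858e+00  a ← 9.171532 − (+2.651e-04/-1.858e+00) = 9.171675
iter 4: u=1.328765  f(a)=+6.880e-09  f'(a)=-1.858e+00  a ← 9.171675 − (+6.880e-09/-1.858e+00) = 9.171675
iter 5: u=1.328765  f(a)=+0.000e+00  f'(a)=-1.858e+00  a ← 9.171675 − (+0.000e+00/-1.858e+00) = 9.171675
converged: |Δa| < 1e-12 after 5 iterations
sag = a·(cosh(S/(2a)) − 1) = 9.171675·(cosh(1.328765) − 1) = 9.360522
T_max/T_min = cosh(S/(2a)) = 2.020590

a=9.172 sag=9.361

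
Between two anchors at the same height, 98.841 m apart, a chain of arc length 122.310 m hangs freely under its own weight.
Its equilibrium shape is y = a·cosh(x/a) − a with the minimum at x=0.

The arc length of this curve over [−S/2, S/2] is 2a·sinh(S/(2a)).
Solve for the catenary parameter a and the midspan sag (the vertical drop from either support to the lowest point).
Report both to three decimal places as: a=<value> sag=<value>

seed: a₀ = √(S³/(24(L−S))) = √(98.841³/(24·23.469)) = 41.404999
iter 1: u=1.193588  f(a)=+1.730e+00  f'(a)=-1.304e+00  a ← 41.404999 − (+1.730e+00/-1.304e+00) = 42.731816
iter 2: u=1.156527  f(a)=+8.662e-02  f'(a)=-1.176e+00  a ← 42.731816 − (+8.662e-02/-1.176e+00) = 42.805472
iter 3: u=1.154537  f(a)=+2.426e-04  f'(a)=-1.169e+00  a ← 42.805472 − (+2.426e-04/-1.169e+00) = 42.805680
iter 4: u=1.154531  f(a)=+1.915e-09  f'(a)=-1.169e+00  a ← 42.805680 − (+1.915e-09/-1.169e+00) = 42.805680
iter 5: u=1.154531  f(a)=-1.421e-14  f'(a)=-1.169e+00  a ← 42.805680 − (-1.421e-14/-1.169e+00) = 42.805680
converged: |Δa| < 1e-12 after 5 iterations
sag = a·(cosh(S/(2a)) − 1) = 42.805680·(cosh(1.154531) − 1) = 31.841894
T_max/T_min = cosh(S/(2a)) = 1.743871

a=42.806 sag=31.842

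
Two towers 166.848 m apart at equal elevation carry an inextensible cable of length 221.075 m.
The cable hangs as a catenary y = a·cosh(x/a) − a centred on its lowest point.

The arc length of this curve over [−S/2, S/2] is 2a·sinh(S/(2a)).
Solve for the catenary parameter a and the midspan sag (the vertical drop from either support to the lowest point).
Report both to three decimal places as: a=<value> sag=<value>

seed: a₀ = √(S³/(24(L−S))) = √(166.848³/(24·54.227)) = 59.740396
iter 1: u=1.396442  f(a)=+5.540e+00  f'(a)=-2.195e+00  a ← 59.740396 − (+5.540e+00/-2.195e+00) = 62.264093
iter 2: u=1.339841  f(a)=+3.704e-01  f'(a)=-1.910e+00  a ← 62.264093 − (+3.704e-01/-1.910e+00) = 62.457955
iter 3: u=1.335683  f(a)=+1.918e-03  f'(a)=-1.891e+00  a ← 62.457955 − (+1.918e-03/-1.891e+00) = 62.458970
iter 4: u=1.335661  f(a)=+5.201e-08  f'(a)=-1.891e+00  a ← 62.458970 − (+5.201e-08/-1.891e+00) = 62.458970
iter 5: u=1.335661  f(a)=+2.842e-14  f'(a)=-1.891e+00  a ← 62.458970 − (+2.842e-14/-1.891e+00) = 62.458970
converged: |Δa| < 1e-12 after 5 iterations
sag = a·(cosh(S/(2a)) − 1) = 62.458970·(cosh(1.335661) − 1) = 64.504260
T_max/T_min = cosh(S/(2a)) = 2.032746

a=62.459 sag=64.504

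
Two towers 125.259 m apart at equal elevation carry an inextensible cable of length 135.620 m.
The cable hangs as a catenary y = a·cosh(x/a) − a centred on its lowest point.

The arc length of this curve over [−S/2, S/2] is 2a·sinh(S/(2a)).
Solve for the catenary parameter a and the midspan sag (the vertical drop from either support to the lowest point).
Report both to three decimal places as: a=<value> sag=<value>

seed: a₀ = √(S³/(24(L−S))) = √(125.259³/(24·10.361)) = 88.901063
iter 1: u=0.704485  f(a)=+2.602e-01  f'(a)=-2.449e-01  a ← 88.901063 − (+2.602e-01/-2.449e-01) = 89.963552
iter 2: u=0.696165  f(a)=+4.738e-03  f'(a)=-2.360e-01  a ← 89.963552 − (+4.738e-03/-2.360e-01) = 89.983625
iter 3: u=0.696010  f(a)=+1.636e-06  f'(a)=-2.359e-01  a ← 89.983625 − (+1.636e-06/-2.359e-01) = 89.983632
iter 4: u=0.696010  f(a)=+1.990e-13  f'(a)=-2.359e-01  a ← 89.983632 − (+1.990e-13/-2.359e-01) = 89.983632
converged: |Δa| < 1e-12 after 4 iterations
sag = a·(cosh(S/(2a)) − 1) = 89.983632·(cosh(0.696010) − 1) = 22.689569
T_max/T_min = cosh(S/(2a)) = 1.252152

a=89.984 sag=22.690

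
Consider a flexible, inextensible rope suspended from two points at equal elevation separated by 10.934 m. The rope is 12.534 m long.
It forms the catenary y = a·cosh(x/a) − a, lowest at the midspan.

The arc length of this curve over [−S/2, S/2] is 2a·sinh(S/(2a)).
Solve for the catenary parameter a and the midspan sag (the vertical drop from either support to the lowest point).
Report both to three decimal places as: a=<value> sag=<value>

seed: a₀ = √(S³/(24(L−S))) = √(10.934³/(24·1.600)) = 5.834491
iter 1: u=0.937014  f(a)=+7.173e-02  f'(a)=-5.982e-01  a ← 5.834491 − (+7.173e-02/-5.982e-01) = 5.954404
iter 2: u=0.918144  f(a)=+2.271e-03  f'(a)=-5.608e-01  a ← 5.954404 − (+2.271e-03/-5.608e-01) = 5.958453
iter 3: u=0.917520  f(a)=+2.441e-06  f'(a)=-5.596e-01  a ← 5.958453 − (+2.441e-06/-5.596e-01) = 5.958457
iter 4: u=0.917519  f(a)=+2.828e-12  f'(a)=-5.596e-01  a ← 5.958457 − (+2.828e-12/-5.596e-01) = 5.958457
converged: |Δa| < 1e-12 after 4 iterations
sag = a·(cosh(S/(2a)) − 1) = 5.958457·(cosh(0.917519) − 1) = 2.688999
T_max/T_min = cosh(S/(2a)) = 1.451291

a=5.958 sag=2.689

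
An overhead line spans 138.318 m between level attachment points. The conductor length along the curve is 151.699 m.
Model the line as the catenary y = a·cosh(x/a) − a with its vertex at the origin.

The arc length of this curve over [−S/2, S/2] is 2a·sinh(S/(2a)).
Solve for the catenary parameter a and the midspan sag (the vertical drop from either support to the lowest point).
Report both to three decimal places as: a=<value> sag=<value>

a=92.064 sag=27.221

seed: a₀ = √(S³/(24(L−S))) = √(138.318³/(24·13.381)) = 90.775394
iter 1: u=0.761869  f(a)=+3.938e-01  f'(a)=-3.123e-01  a ← 90.775394 − (+3.938e-01/-3.123e-01) = 92.036279
iter 2: u=0.751432  f(a)=+8.354e-03  f'(a)=-2.992e-01  a ← 92.036279 − (+8.354e-03/-2.992e-01) = 92.064204
iter 3: u=0.751204  f(a)=+3.941e-06  f'(a)=-2.989e-01  a ← 92.064204 − (+3.941e-06/-2.989e-01) = 92.064218
iter 4: u=0.751204  f(a)=+8.242e-13  f'(a)=-2.989e-01  a ← 92.064218 − (+8.242e-13/-2.989e-01) = 92.064218
converged: |Δa| < 1e-12 after 4 iterations
sag = a·(cosh(S/(2a)) − 1) = 92.064218·(cosh(0.751204) − 1) = 27.221015
T_max/T_min = cosh(S/(2a)) = 1.295674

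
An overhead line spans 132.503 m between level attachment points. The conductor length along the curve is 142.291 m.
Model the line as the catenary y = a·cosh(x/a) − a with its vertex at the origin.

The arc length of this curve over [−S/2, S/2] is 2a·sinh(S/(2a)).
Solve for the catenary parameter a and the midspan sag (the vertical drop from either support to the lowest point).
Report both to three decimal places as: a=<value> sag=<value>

a=100.599 sag=22.616

seed: a₀ = √(S³/(24(L−S))) = √(132.503³/(24·9.788)) = 99.514408
iter 1: u=0.665748  f(a)=+2.192e-01  f'(a)=-2.056e-01  a ← 99.514408 − (+2.192e-01/-2.056e-01) = 100.580769
iter 2: u=0.658690  f(a)=+3.573e-03  f'(a)=-1.989e-01  a ← 100.580769 − (+3.573e-03/-1.989e-01) = 100.598733
iter 3: u=0.658572  f(a)=+9.845e-07  f'(a)=-1.988e-01  a ← 100.598733 − (+9.845e-07/-1.988e-01) = 100.598738
iter 4: u=0.658572  f(a)=+5.684e-14  f'(a)=-1.988e-01  a ← 100.598738 − (+5.684e-14/-1.988e-01) = 100.598738
converged: |Δa| < 1e-12 after 4 iterations
sag = a·(cosh(S/(2a)) − 1) = 100.598738·(cosh(0.658572) − 1) = 22.615662
T_max/T_min = cosh(S/(2a)) = 1.224811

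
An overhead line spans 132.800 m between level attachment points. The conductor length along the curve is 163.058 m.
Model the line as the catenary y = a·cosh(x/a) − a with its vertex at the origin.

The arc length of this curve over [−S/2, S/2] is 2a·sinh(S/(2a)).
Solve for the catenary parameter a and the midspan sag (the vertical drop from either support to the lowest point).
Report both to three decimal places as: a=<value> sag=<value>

a=58.637 sag=41.788

seed: a₀ = √(S³/(24(L−S))) = √(132.800³/(24·30.258)) = 56.789936
iter 1: u=1.169221  f(a)=+2.137e+00  f'(a)=-1.219e+00  a ← 56.789936 − (+2.137e+00/-1.219e+00) = 58.543502
iter 2: u=1.134199  f(a)=+1.030e-01  f'(a)=-1.104e+00  a ← 58.543502 − (+1.030e-01/-1.104e+00) = 58.636795
iter 3: u=1.132395  f(a)=+2.659e-04  f'(a)=-1.098e+00  a ← 58.636795 − (+2.659e-04/-1.098e+00) = 58.637037
iter 4: u=1.132390  f(a)=+1.783e-09  f'(a)=-1.098e+00  a ← 58.637037 − (+1.783e-09/-1.098e+00) = 58.637037
iter 5: u=1.132390  f(a)=+5.684e-14  f'(a)=-1.098e+00  a ← 58.637037 − (+5.684e-14/-1.098e+00) = 58.637037
converged: |Δa| < 1e-12 after 5 iterations
sag = a·(cosh(S/(2a)) − 1) = 58.637037·(cosh(1.132390) − 1) = 41.788458
T_max/T_min = cosh(S/(2a)) = 1.712663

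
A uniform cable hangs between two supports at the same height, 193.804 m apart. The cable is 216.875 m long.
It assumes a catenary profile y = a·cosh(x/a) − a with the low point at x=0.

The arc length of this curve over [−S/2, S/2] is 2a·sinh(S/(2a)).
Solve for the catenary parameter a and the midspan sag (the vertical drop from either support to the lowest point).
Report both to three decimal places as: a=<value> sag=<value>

seed: a₀ = √(S³/(24(L−S))) = √(193.804³/(24·23.071)) = 114.658241
iter 1: u=0.845138  f(a)=+8.381e-01  f'(a)=-4.319e-01  a ← 114.658241 − (+8.381e-01/-4.319e-01) = 116.598619
iter 2: u=0.831073  f(a)=+2.175e-02  f'(a)=-4.098e-01  a ← 116.598619 − (+2.175e-02/-4.098e-01) = 116.651694
iter 3: u=0.830695  f(a)=+1.551e-05  f'(a)=-4.092e-01  a ← 116.651694 − (+1.551e-05/-4.092e-01) = 116.651732
iter 4: u=0.830695  f(a)=+7.930e-12  f'(a)=-4.092e-01  a ← 116.651732 − (+7.930e-12/-4.092e-01) = 116.651732
converged: |Δa| < 1e-12 after 4 iterations
sag = a·(cosh(S/(2a)) − 1) = 116.651732·(cosh(0.830695) − 1) = 42.616337
T_max/T_min = cosh(S/(2a)) = 1.365330

a=116.652 sag=42.616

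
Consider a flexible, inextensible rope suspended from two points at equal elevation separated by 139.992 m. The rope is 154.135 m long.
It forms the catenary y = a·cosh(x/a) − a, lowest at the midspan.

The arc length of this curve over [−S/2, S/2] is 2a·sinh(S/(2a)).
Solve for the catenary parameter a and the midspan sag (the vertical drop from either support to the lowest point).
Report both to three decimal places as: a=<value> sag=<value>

a=91.236 sag=28.194

seed: a₀ = √(S³/(24(L−S))) = √(139.992³/(24·14.143)) = 89.903880
iter 1: u=0.778565  f(a)=+4.349e-01  f'(a)=-3.341e-01  a ← 89.903880 − (+4.349e-01/-3.341e-01) = 91.205494
iter 2: u=0.767454  f(a)=+9.625e-03  f'(a)=-3.195e-01  a ← 91.205494 − (+9.625e-03/-3.195e-01) = 91.235620
iter 3: u=0.767200  f(a)=+4.951e-06  f'(a)=-3.191e-01  a ← 91.235620 − (+4.951e-06/-3.191e-01) = 91.235636
iter 4: u=0.767200  f(a)=+1.307e-12  f'(a)=-3.191e-01  a ← 91.235636 − (+1.307e-12/-3.191e-01) = 91.235636
converged: |Δa| < 1e-12 after 4 iterations
sag = a·(cosh(S/(2a)) − 1) = 91.235636·(cosh(0.767200) − 1) = 28.193593
T_max/T_min = cosh(S/(2a)) = 1.309020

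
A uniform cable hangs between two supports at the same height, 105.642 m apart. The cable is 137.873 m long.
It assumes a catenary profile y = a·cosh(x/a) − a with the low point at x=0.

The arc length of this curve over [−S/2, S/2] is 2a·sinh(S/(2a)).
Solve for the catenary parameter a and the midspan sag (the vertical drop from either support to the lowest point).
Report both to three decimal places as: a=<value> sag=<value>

a=40.714 sag=39.347

seed: a₀ = √(S³/(24(L−S))) = √(105.642³/(24·32.231)) = 39.040234
iter 1: u=1.352989  f(a)=+3.082e+00  f'(a)=-1.974e+00  a ← 39.040234 − (+3.082e+00/-1.974e+00) = 40.601618
iter 2: u=1.300958  f(a)=+1.945e-01  f'(a)=-1.732e+00  a ← 40.601618 − (+1.945e-01/-1.732e+00) = 40.713947
iter 3: u=1.297369  f(a)=+8.906e-04  f'(a)=-1.716e+00  a ← 40.713947 − (+8.906e-04/-1.716e+00) = 40.714466
iter 4: u=1.297352  f(a)=+1.885e-08  f'(a)=-1.716e+00  a ← 40.714466 − (+1.885e-08/-1.716e+00) = 40.714466
iter 5: u=1.297352  f(a)=+2.842e-14  f'(a)=-1.716e+00  a ← 40.714466 − (+2.842e-14/-1.716e+00) = 40.714466
converged: |Δa| < 1e-12 after 5 iterations
sag = a·(cosh(S/(2a)) − 1) = 40.714466·(cosh(1.297352) − 1) = 39.347440
T_max/T_min = cosh(S/(2a)) = 1.966424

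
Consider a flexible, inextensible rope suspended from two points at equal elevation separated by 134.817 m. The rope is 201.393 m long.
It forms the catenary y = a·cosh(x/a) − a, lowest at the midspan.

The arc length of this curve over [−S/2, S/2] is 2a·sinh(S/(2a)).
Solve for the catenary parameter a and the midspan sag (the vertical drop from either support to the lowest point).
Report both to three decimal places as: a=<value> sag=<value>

a=41.785 sag=67.237

seed: a₀ = √(S³/(24(L−S))) = √(134.817³/(24·66.576)) = 39.160887
iter 1: u=1.721322  f(a)=+1.059e+01  f'(a)=-4.520e+00  a ← 39.160887 − (+1.059e+01/-4.520e+00) = 41.503312
iter 2: u=1.624172  f(a)=+1.024e+00  f'(a)=-3.684e+00  a ← 41.503312 − (+1.024e+00/-3.684e+00) = 41.781358
iter 3: u=1.613363  f(a)=+1.186e-02  f'(a)=-3.600e+00  a ← 41.781358 − (+1.186e-02/-3.600e+00) = 41.784652
iter 4: u=1.613236  f(a)=+1.629e-06  f'(a)=-3.599e+00  a ← 41.784652 − (+1.629e-06/-3.599e+00) = 41.784653
iter 5: u=1.613236  f(a)=+5.684e-14  f'(a)=-3.599e+00  a ← 41.784653 − (+5.684e-14/-3.599e+00) = 41.784653
converged: |Δa| < 1e-12 after 5 iterations
sag = a·(cosh(S/(2a)) − 1) = 41.784653·(cosh(1.613236) − 1) = 67.237099
T_max/T_min = cosh(S/(2a)) = 2.609134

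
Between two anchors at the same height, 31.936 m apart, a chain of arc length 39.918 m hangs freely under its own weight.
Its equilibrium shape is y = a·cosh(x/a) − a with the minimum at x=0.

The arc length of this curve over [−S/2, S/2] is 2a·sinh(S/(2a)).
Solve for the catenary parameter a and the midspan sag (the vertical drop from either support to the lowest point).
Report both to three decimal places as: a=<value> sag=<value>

a=13.503 sag=10.595

seed: a₀ = √(S³/(24(L−S))) = √(31.936³/(24·7.982)) = 13.039451
iter 1: u=1.224591  f(a)=+6.203e-01  f'(a)=-1.418e+00  a ← 13.039451 − (+6.203e-01/-1.418e+00) = 13.476915
iter 2: u=1.184841  f(a)=+3.258e-02  f'(a)=-1.273e+00  a ← 13.476915 − (+3.258e-02/-1.273e+00) = 13.502520
iter 3: u=1.182594  f(a)=+1.009e-04  f'(a)=-1.265e+00  a ← 13.502520 − (+1.009e-04/-1.265e+00) = 13.502600
iter 4: u=1.182587  f(a)=+9.753e-10  f'(a)=-1.265e+00  a ← 13.502600 − (+9.753e-10/-1.265e+00) = 13.502600
iter 5: u=1.182587  f(a)=+0.000e+00  f'(a)=-1.265e+00  a ← 13.502600 − (+0.000e+00/-1.265e+00) = 13.502600
converged: |Δa| < 1e-12 after 5 iterations
sag = a·(cosh(S/(2a)) − 1) = 13.502600·(cosh(1.182587) − 1) = 10.594742
T_max/T_min = cosh(S/(2a)) = 1.784645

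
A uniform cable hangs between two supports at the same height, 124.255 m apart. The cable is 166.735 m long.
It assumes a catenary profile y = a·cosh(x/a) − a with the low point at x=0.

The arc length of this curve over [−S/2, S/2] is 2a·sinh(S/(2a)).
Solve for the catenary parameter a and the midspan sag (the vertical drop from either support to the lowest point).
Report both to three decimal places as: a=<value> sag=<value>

a=45.448 sag=49.503

seed: a₀ = √(S³/(24(L−S))) = √(124.255³/(24·42.480)) = 43.378341
iter 1: u=1.432224  f(a)=+4.576e+00  f'(a)=-2.391e+00  a ← 43.378341 − (+4.576e+00/-2.391e+00) = 45.292191
iter 2: u=1.371704  f(a)=+3.203e-01  f'(a)=-2.067e+00  a ← 45.292191 − (+3.203e-01/-2.067e+00) = 45.447134
iter 3: u=1.367028  f(a)=+1.830e-03  f'(a)=-2.043e+00  a ← 45.447134 − (+1.830e-03/-2.043e+00) = 45.448030
iter 4: u=1.367001  f(a)=+6.048e-08  f'(a)=-2.043e+00  a ← 45.448030 − (+6.048e-08/-2.043e+00) = 45.448030
iter 5: u=1.367001  f(a)=-2.842e-14  f'(a)=-2.043e+00  a ← 45.448030 − (-2.842e-14/-2.043e+00) = 45.448030
converged: |Δa| < 1e-12 after 5 iterations
sag = a·(cosh(S/(2a)) − 1) = 45.448030·(cosh(1.367001) − 1) = 49.502818
T_max/T_min = cosh(S/(2a)) = 2.089218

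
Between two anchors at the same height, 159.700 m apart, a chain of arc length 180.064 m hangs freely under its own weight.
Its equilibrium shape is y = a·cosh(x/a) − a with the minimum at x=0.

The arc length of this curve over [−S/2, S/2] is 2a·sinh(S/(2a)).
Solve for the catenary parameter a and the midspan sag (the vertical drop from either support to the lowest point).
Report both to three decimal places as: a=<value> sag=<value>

a=92.986 sag=36.444

seed: a₀ = √(S³/(24(L−S))) = √(159.700³/(24·20.364)) = 91.289370
iter 1: u=0.874691  f(a)=+7.934e-01  f'(a)=-4.812e-01  a ← 91.289370 − (+7.934e-01/-4.812e-01) = 92.937991
iter 2: u=0.859175  f(a)=+2.200e-02  f'(a)=-4.549e-01  a ← 92.937991 − (+2.200e-02/-4.549e-01) = 92.986360
iter 3: u=0.858728  f(a)=+1.799e-05  f'(a)=-4.541e-01  a ← 92.986360 − (+1.799e-05/-4.541e-01) = 92.986399
iter 4: u=0.858728  f(a)=+1.208e-11  f'(a)=-4.541e-01  a ← 92.986399 − (+1.208e-11/-4.541e-01) = 92.986399
converged: |Δa| < 1e-12 after 4 iterations
sag = a·(cosh(S/(2a)) − 1) = 92.986399·(cosh(0.858728) − 1) = 36.444012
T_max/T_min = cosh(S/(2a)) = 1.391928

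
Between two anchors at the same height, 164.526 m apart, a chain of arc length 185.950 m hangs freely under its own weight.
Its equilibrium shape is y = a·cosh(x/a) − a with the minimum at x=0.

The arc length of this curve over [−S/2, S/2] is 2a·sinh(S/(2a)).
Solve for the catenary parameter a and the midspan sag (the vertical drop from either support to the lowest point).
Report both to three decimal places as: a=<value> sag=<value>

seed: a₀ = √(S³/(24(L−S))) = √(164.526³/(24·21.424)) = 93.067041
iter 1: u=0.883911  f(a)=+8.527e-01  f'(a)=-4.974e-01  a ← 93.067041 − (+8.527e-01/-4.974e-01) = 94.781328
iter 2: u=0.867924  f(a)=+2.413e-02  f'(a)=-4.696e-01  a ← 94.781328 − (+2.413e-02/-4.696e-01) = 94.832711
iter 3: u=0.867454  f(a)=+2.057e-05  f'(a)=-4.688e-01  a ← 94.832711 − (+2.057e-05/-4.688e-01) = 94.832755
iter 4: u=0.867453  f(a)=+1.498e-11  f'(a)=-4.688e-01  a ← 94.832755 − (+1.498e-11/-4.688e-01) = 94.832755
converged: |Δa| < 1e-12 after 4 iterations
sag = a·(cosh(S/(2a)) − 1) = 94.832755·(cosh(0.867453) − 1) = 37.973879
T_max/T_min = cosh(S/(2a)) = 1.400430

a=94.833 sag=37.974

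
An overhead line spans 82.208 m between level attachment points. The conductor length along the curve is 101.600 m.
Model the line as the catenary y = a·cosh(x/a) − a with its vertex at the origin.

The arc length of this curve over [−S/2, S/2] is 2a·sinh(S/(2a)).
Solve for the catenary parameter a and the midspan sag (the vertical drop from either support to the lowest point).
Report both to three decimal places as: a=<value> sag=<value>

seed: a₀ = √(S³/(24(L−S))) = √(82.208³/(24·19.392)) = 34.550489
iter 1: u=1.189679  f(a)=+1.419e+00  f'(a)=-1.290e+00  a ← 34.550489 − (+1.419e+00/-1.290e+00) = 35.651155
iter 2: u=1.152950  f(a)=+7.065e-02  f'(a)=-1.164e+00  a ← 35.651155 − (+7.065e-02/-1.164e+00) = 35.711845
iter 3: u=1.150991  f(a)=+1.953e-04  f'(a)=-1.158e+00  a ← 35.711845 − (+1.953e-04/-1.158e+00) = 35.712014
iter 4: u=1.150985  f(a)=+1.502e-09  f'(a)=-1.158e+00  a ← 35.712014 − (+1.502e-09/-1.158e+00) = 35.712014
iter 5: u=1.150985  f(a)=+0.000e+00  f'(a)=-1.158e+00  a ← 35.712014 − (+0.000e+00/-1.158e+00) = 35.712014
converged: |Δa| < 1e-12 after 5 iterations
sag = a·(cosh(S/(2a)) − 1) = 35.712014·(cosh(1.150985) − 1) = 26.384588
T_max/T_min = cosh(S/(2a)) = 1.738815

a=35.712 sag=26.385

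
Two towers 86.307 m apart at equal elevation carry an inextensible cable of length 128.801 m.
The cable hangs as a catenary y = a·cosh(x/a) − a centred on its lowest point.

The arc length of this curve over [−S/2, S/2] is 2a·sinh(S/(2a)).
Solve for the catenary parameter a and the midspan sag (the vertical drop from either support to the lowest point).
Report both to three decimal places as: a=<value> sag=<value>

seed: a₀ = √(S³/(24(L−S))) = √(86.307³/(24·42.494)) = 25.107276
iter 1: u=1.718765  f(a)=+6.737e+00  f'(a)=-4.496e+00  a ← 25.107276 − (+6.737e+00/-4.496e+00) = 26.605522
iter 2: u=1.621975  f(a)=+6.501e-01  f'(a)=-3.667e+00  a ← 26.605522 − (+6.501e-01/-3.667e+00) = 26.782813
iter 3: u=1.611239  f(a)=+7.482e-03  f'(a)=-3.583e+00  a ← 26.782813 − (+7.482e-03/-3.583e+00) = 26.784901
iter 4: u=1.611113  f(a)=+1.016e-06  f'(a)=-3.582e+00  a ← 26.784901 − (+1.016e-06/-3.582e+00) = 26.784902
iter 5: u=1.611113  f(a)=+0.000e+00  f'(a)=-3.582e+00  a ← 26.784902 − (+0.000e+00/-3.582e+00) = 26.784902
converged: |Δa| < 1e-12 after 5 iterations
sag = a·(cosh(S/(2a)) − 1) = 26.784902·(cosh(1.611113) − 1) = 42.963613
T_max/T_min = cosh(S/(2a)) = 2.604024

a=26.785 sag=42.964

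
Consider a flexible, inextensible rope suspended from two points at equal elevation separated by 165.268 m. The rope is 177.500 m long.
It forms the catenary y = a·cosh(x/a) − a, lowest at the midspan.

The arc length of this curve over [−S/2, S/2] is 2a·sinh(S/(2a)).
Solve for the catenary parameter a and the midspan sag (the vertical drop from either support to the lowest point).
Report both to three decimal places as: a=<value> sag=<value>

seed: a₀ = √(S³/(24(L−S))) = √(165.268³/(24·12.232)) = 124.002031
iter 1: u=0.666392  f(a)=+2.745e-01  f'(a)=-2.062e-01  a ← 124.002031 − (+2.745e-01/-2.062e-01) = 125.333281
iter 2: u=0.659314  f(a)=+4.483e-03  f'(a)=-1.995e-01  a ← 125.333281 − (+4.483e-03/-1.995e-01) = 125.355751
iter 3: u=0.659196  f(a)=+1.240e-06  f'(a)=-1.994e-01  a ← 125.355751 − (+1.240e-06/-1.994e-01) = 125.355758
iter 4: u=0.659196  f(a)=+1.137e-13  f'(a)=-1.994e-01  a ← 125.355758 − (+1.137e-13/-1.994e-01) = 125.355758
converged: |Δa| < 1e-12 after 4 iterations
sag = a·(cosh(S/(2a)) − 1) = 125.355758·(cosh(0.659196) − 1) = 28.236653
T_max/T_min = cosh(S/(2a)) = 1.225252

a=125.356 sag=28.237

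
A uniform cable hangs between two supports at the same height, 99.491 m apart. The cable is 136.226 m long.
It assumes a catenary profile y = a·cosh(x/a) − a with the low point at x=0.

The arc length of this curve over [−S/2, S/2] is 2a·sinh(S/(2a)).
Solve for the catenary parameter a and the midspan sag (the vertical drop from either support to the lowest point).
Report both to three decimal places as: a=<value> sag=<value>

a=35.135 sag=41.506

seed: a₀ = √(S³/(24(L−S))) = √(99.491³/(24·36.735)) = 33.421817
iter 1: u=1.488414  f(a)=+4.290e+00  f'(a)=-2.725e+00  a ← 33.421817 − (+4.290e+00/-2.725e+00) = 34.996058
iter 2: u=1.421460  f(a)=+3.218e-01  f'(a)=-2.331e+00  a ← 34.996058 − (+3.218e-01/-2.331e+00) = 35.134116
iter 3: u=1.415875  f(a)=+2.134e-03  f'(a)=-2.300e+00  a ← 35.134116 − (+2.134e-03/-2.300e+00) = 35.135044
iter 4: u=1.415837  f(a)=+9.524e-08  f'(a)=-2.300e+00  a ← 35.135044 − (+9.524e-08/-2.300e+00) = 35.135044
iter 5: u=1.415837  f(a)=-2.842e-14  f'(a)=-2.300e+00  a ← 35.135044 − (-2.842e-14/-2.300e+00) = 35.135044
converged: |Δa| < 1e-12 after 5 iterations
sag = a·(cosh(S/(2a)) − 1) = 35.135044·(cosh(1.415837) − 1) = 41.506016
T_max/T_min = cosh(S/(2a)) = 2.181328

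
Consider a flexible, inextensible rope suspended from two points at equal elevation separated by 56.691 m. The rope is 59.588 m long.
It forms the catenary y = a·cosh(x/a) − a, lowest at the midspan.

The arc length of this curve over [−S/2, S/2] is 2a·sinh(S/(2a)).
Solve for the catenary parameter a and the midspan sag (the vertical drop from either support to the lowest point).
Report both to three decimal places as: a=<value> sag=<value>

a=51.579 sag=7.987

seed: a₀ = √(S³/(24(L−S))) = √(56.691³/(24·2.897)) = 51.190728
iter 1: u=0.553723  f(a)=+4.474e-02  f'(a)=-1.167e-01  a ← 51.190728 − (+4.474e-02/-1.167e-01) = 51.574110
iter 2: u=0.549607  f(a)=+5.076e-04  f'(a)=-1.141e-01  a ← 51.574110 − (+5.076e-04/-1.141e-01) = 51.578560
iter 3: u=0.549560  f(a)=+6.700e-08  f'(a)=-1.140e-01  a ← 51.578560 − (+6.700e-08/-1.140e-01) = 51.578561
iter 4: u=0.549560  f(a)=+1.421e-14  f'(a)=-1.140e-01  a ← 51.578561 − (+1.421e-14/-1.140e-01) = 51.578561
converged: |Δa| < 1e-12 after 4 iterations
sag = a·(cosh(S/(2a)) − 1) = 51.578561·(cosh(0.549560) − 1) = 7.986785
T_max/T_min = cosh(S/(2a)) = 1.154847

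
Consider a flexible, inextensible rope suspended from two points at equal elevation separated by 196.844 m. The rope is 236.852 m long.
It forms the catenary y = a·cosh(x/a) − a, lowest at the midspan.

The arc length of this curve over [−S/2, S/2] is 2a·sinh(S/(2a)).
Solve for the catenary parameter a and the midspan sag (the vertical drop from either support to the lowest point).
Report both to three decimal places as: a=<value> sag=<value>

seed: a₀ = √(S³/(24(L−S))) = √(196.844³/(24·40.008)) = 89.125962
iter 1: u=1.104302  f(a)=+2.511e+00  f'(a)=-1.012e+00  a ← 89.125962 − (+2.511e+00/-1.012e+00) = 91.607320
iter 2: u=1.074390  f(a)=+1.087e-01  f'(a)=-9.262e-01  a ← 91.607320 − (+1.087e-01/-9.262e-01) = 91.724681
iter 3: u=1.073015  f(a)=+2.241e-04  f'(a)=-9.224e-01  a ← 91.724681 − (+2.241e-04/-9.224e-01) = 91.724924
iter 4: u=1.073013  f(a)=+9.561e-10  f'(a)=-9.224e-01  a ← 91.724924 − (+9.561e-10/-9.224e-01) = 91.724924
iter 5: u=1.073013  f(a)=-2.842e-14  f'(a)=-9.224e-01  a ← 91.724924 − (-2.842e-14/-9.224e-01) = 91.724924
converged: |Δa| < 1e-12 after 5 iterations
sag = a·(cosh(S/(2a)) − 1) = 91.724924·(cosh(1.073013) − 1) = 58.068865
T_max/T_min = cosh(S/(2a)) = 1.633076

a=91.725 sag=58.069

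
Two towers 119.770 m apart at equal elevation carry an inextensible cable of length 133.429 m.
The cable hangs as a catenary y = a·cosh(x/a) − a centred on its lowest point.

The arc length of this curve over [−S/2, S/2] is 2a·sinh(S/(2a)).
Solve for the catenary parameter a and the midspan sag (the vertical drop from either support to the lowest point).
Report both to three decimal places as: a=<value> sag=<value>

seed: a₀ = √(S³/(24(L−S))) = √(119.770³/(24·13.659)) = 72.394738
iter 1: u=0.827201  f(a)=+4.750e-01  f'(a)=-4.038e-01  a ← 72.394738 − (+4.750e-01/-4.038e-01) = 73.571048
iter 2: u=0.813975  f(a)=+1.182e-02  f'(a)=-3.839e-01  a ← 73.571048 − (+1.182e-02/-3.839e-01) = 73.601848
iter 3: u=0.813634  f(a)=+7.743e-06  f'(a)=-3.834e-01  a ← 73.601848 − (+7.743e-06/-3.834e-01) = 73.601868
iter 4: u=0.813634  f(a)=+3.325e-12  f'(a)=-3.834e-01  a ← 73.601868 − (+3.325e-12/-3.834e-01) = 73.601868
converged: |Δa| < 1e-12 after 4 iterations
sag = a·(cosh(S/(2a)) − 1) = 73.601868·(cosh(0.813634) − 1) = 25.736239
T_max/T_min = cosh(S/(2a)) = 1.349668

a=73.602 sag=25.736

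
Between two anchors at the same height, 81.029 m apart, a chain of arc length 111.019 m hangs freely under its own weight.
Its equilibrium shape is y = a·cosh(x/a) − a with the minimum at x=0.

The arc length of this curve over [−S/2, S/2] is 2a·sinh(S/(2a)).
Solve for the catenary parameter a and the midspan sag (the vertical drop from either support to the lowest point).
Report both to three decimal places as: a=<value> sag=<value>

seed: a₀ = √(S³/(24(L−S))) = √(81.029³/(24·29.990)) = 27.187349
iter 1: u=1.490197  f(a)=+3.512e+00  f'(a)=-2.737e+00  a ← 27.187349 − (+3.512e+00/-2.737e+00) = 28.470525
iter 2: u=1.423033  f(a)=+2.639e-01  f'(a)=-2.339e+00  a ← 28.470525 − (+2.639e-01/-2.339e+00) = 28.583337
iter 3: u=1.417417  f(a)=+1.758e-03  f'(a)=-2.308e+00  a ← 28.583337 − (+1.758e-03/-2.308e+00) = 28.584099
iter 4: u=1.417379  f(a)=+7.921e-08  f'(a)=-2.308e+00  a ← 28.584099 − (+7.921e-08/-2.308e+00) = 28.584099
iter 5: u=1.417379  f(a)=+0.000e+00  f'(a)=-2.308e+00  a ← 28.584099 − (+0.000e+00/-2.308e+00) = 28.584099
converged: |Δa| < 1e-12 after 5 iterations
sag = a·(cosh(S/(2a)) − 1) = 28.584099·(cosh(1.417379) − 1) = 33.852711
T_max/T_min = cosh(S/(2a)) = 2.184320

a=28.584 sag=33.853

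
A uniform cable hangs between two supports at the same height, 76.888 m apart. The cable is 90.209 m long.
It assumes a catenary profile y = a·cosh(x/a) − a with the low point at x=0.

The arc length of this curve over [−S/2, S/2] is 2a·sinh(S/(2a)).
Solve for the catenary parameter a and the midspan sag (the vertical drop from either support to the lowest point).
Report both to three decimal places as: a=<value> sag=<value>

seed: a₀ = √(S³/(24(L−S))) = √(76.888³/(24·13.321)) = 37.706291
iter 1: u=1.019565  f(a)=+7.098e-01  f'(a)=-7.828e-01  a ← 37.706291 − (+7.098e-01/-7.828e-01) = 38.612982
iter 2: u=0.995624  f(a)=+2.641e-02  f'(a)=-7.255e-01  a ← 38.612982 − (+2.641e-02/-7.255e-01) = 38.649379
iter 3: u=0.994686  f(a)=+3.968e-05  f'(a)=-7.233e-01  a ← 38.649379 − (+3.968e-05/-7.233e-01) = 38.649434
iter 4: u=0.994685  f(a)=+8.991e-11  f'(a)=-7.233e-01  a ← 38.649434 − (+8.991e-11/-7.233e-01) = 38.649434
iter 5: u=0.994685  f(a)=+0.000e+00  f'(a)=-7.233e-01  a ← 38.649434 − (+0.000e+00/-7.233e-01) = 38.649434
converged: |Δa| < 1e-12 after 5 iterations
sag = a·(cosh(S/(2a)) − 1) = 38.649434·(cosh(0.994685) − 1) = 20.749174
T_max/T_min = cosh(S/(2a)) = 1.536856

a=38.649 sag=20.749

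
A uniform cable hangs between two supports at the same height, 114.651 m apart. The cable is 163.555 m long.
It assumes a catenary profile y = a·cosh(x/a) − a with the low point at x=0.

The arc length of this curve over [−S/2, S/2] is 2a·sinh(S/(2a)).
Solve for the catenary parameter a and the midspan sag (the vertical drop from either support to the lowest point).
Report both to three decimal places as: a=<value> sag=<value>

seed: a₀ = √(S³/(24(L−S))) = √(114.651³/(24·48.904)) = 35.833478
iter 1: u=1.599775  f(a)=+6.653e+00  f'(a)=-3.495e+00  a ← 35.833478 − (+6.653e+00/-3.495e+00) = 37.737077
iter 2: u=1.519076  f(a)=+5.669e-01  f'(a)=-2.923e+00  a ← 37.737077 − (+5.669e-01/-2.923e+00) = 37.931061
iter 3: u=1.511308  f(a)=+4.964e-03  f'(a)=-2.872e+00  a ← 37.931061 − (+4.964e-03/-2.872e+00) = 37.932790
iter 4: u=1.511239  f(a)=+3.879e-07  f'(a)=-2.871e+00  a ← 37.932790 − (+3.879e-07/-2.871e+00) = 37.932790
iter 5: u=1.511239  f(a)=-2.842e-14  f'(a)=-2.871e+00  a ← 37.932790 − (-2.842e-14/-2.871e+00) = 37.932790
converged: |Δa| < 1e-12 after 5 iterations
sag = a·(cosh(S/(2a)) − 1) = 37.932790·(cosh(1.511239) − 1) = 52.214068
T_max/T_min = cosh(S/(2a)) = 2.376489

a=37.933 sag=52.214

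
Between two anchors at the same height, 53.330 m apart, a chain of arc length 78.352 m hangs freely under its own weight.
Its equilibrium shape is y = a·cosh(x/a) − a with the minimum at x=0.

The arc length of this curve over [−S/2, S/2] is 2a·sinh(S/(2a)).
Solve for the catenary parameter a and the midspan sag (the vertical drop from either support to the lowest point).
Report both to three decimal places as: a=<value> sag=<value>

a=16.909 sag=25.761

seed: a₀ = √(S³/(24(L−S))) = √(53.330³/(24·25.022)) = 15.892446
iter 1: u=1.677841  f(a)=+3.768e+00  f'(a)=-4.129e+00  a ← 15.892446 − (+3.768e+00/-4.129e+00) = 16.804845
iter 2: u=1.586745  f(a)=+3.488e-01  f'(a)=-3.397e+00  a ← 16.804845 − (+3.488e-01/-3.397e+00) = 16.907524
iter 3: u=1.577109  f(a)=+3.663e-03  f'(a)=-3.326e+00  a ← 16.907524 − (+3.663e-03/-3.326e+00) = 16.908625
iter 4: u=1.577006  f(a)=+4.135e-07  f'(a)=-3.325e+00  a ← 16.908625 − (+4.135e-07/-3.325e+00) = 16.908625
iter 5: u=1.577006  f(a)=+0.000e+00  f'(a)=-3.325e+00  a ← 16.908625 − (+0.000e+00/-3.325e+00) = 16.908625
converged: |Δa| < 1e-12 after 5 iterations
sag = a·(cosh(S/(2a)) − 1) = 16.908625·(cosh(1.577006) − 1) = 25.760574
T_max/T_min = cosh(S/(2a)) = 2.523517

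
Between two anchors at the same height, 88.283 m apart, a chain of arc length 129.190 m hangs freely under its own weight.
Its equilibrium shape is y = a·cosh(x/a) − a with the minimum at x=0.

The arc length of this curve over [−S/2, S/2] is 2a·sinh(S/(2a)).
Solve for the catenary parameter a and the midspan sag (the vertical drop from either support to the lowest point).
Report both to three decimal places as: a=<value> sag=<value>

seed: a₀ = √(S³/(24(L−S))) = √(88.283³/(24·40.907)) = 26.473489
iter 1: u=1.667385  f(a)=+6.078e+00  f'(a)=-4.039e+00  a ← 26.473489 − (+6.078e+00/-4.039e+00) = 27.978089
iter 2: u=1.577717  f(a)=+5.566e-01  f'(a)=-3.331e+00  a ← 27.978089 − (+5.566e-01/-3.331e+00) = 28.145220
iter 3: u=1.568348  f(a)=+5.709e-03  f'(a)=-3.263e+00  a ← 28.145220 − (+5.709e-03/-3.263e+00) = 28.146970
iter 4: u=1.568251  f(a)=+6.141e-07  f'(a)=-3.262e+00  a ← 28.146970 − (+6.141e-07/-3.262e+00) = 28.146970
iter 5: u=1.568250  f(a)=+0.000e+00  f'(a)=-3.262e+00  a ← 28.146970 − (+0.000e+00/-3.262e+00) = 28.146970
converged: |Δa| < 1e-12 after 5 iterations
sag = a·(cosh(S/(2a)) − 1) = 28.146970·(cosh(1.568250) − 1) = 42.314125
T_max/T_min = cosh(S/(2a)) = 2.503328

a=28.147 sag=42.314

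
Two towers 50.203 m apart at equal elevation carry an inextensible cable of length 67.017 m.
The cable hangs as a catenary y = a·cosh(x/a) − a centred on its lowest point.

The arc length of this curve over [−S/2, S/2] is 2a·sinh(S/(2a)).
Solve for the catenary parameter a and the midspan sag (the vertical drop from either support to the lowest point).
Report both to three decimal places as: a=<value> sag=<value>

a=18.536 sag=19.758

seed: a₀ = √(S³/(24(L−S))) = √(50.203³/(24·16.814)) = 17.707341
iter 1: u=1.417576  f(a)=+1.773e+00  f'(a)=-2.309e+00  a ← 17.707341 − (+1.773e+00/-2.309e+00) = 18.474951
iter 2: u=1.358677  f(a)=+1.218e-01  f'(a)=-2.002e+00  a ← 18.474951 − (+1.218e-01/-2.002e+00) = 18.535784
iter 3: u=1.354218  f(a)=+6.685e-04  f'(a)=-1.980e+00  a ← 18.535784 − (+6.685e-04/-1.980e+00) = 18.536121
iter 4: u=1.354194  f(a)=+2.039e-08  f'(a)=-1.980e+00  a ← 18.536121 − (+2.039e-08/-1.980e+00) = 18.536121
iter 5: u=1.354194  f(a)=+0.000e+00  f'(a)=-1.980e+00  a ← 18.536121 − (+0.000e+00/-1.980e+00) = 18.536121
converged: |Δa| < 1e-12 after 5 iterations
sag = a·(cosh(S/(2a)) − 1) = 18.536121·(cosh(1.354194) − 1) = 19.757577
T_max/T_min = cosh(S/(2a)) = 2.065896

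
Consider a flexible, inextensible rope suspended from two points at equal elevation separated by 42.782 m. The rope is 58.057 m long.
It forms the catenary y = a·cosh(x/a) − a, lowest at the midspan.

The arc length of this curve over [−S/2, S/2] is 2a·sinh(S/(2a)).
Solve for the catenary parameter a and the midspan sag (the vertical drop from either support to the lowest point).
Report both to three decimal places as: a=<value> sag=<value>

a=15.341 sag=17.492

seed: a₀ = √(S³/(24(L−S))) = √(42.782³/(24·15.275)) = 14.614885
iter 1: u=1.463645  f(a)=+1.722e+00  f'(a)=-2.574e+00  a ← 14.614885 − (+1.722e+00/-2.574e+00) = 15.283988
iter 2: u=1.399569  f(a)=+1.253e-01  f'(a)=-2.212e+00  a ← 15.283988 − (+1.253e-01/-2.212e+00) = 15.340656
iter 3: u=1.394399  f(a)=+7.789e-04  f'(a)=-2.184e+00  a ← 15.340656 − (+7.789e-04/-2.184e+00) = 15.341013
iter 4: u=1.394367  f(a)=+3.050e-08  f'(a)=-2.184e+00  a ← 15.341013 − (+3.050e-08/-2.184e+00) = 15.341013
iter 5: u=1.394367  f(a)=+0.000e+00  f'(a)=-2.184e+00  a ← 15.341013 − (+0.000e+00/-2.184e+00) = 15.341013
converged: |Δa| < 1e-12 after 5 iterations
sag = a·(cosh(S/(2a)) − 1) = 15.341013·(cosh(1.394367) − 1) = 17.491905
T_max/T_min = cosh(S/(2a)) = 2.140205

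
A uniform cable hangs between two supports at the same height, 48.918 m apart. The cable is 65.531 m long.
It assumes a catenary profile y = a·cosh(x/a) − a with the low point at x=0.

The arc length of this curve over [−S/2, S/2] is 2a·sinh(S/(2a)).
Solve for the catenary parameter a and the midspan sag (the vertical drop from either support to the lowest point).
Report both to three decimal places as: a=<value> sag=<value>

seed: a₀ = √(S³/(24(L−S))) = √(48.918³/(24·16.613)) = 17.134577
iter 1: u=1.427464  f(a)=+1.777e+00  f'(a)=-2.364e+00  a ← 17.134577 − (+1.777e+00/-2.364e+00) = 17.886260
iter 2: u=1.367474  f(a)=+1.236e-01  f'(a)=-2.046e+00  a ← 17.886260 − (+1.236e-01/-2.046e+00) = 17.946696
iter 3: u=1.362869  f(a)=+6.973e-04  f'(a)=-2.023e+00  a ← 17.946696 − (+6.973e-04/-2.023e+00) = 17.947041
iter 4: u=1.362843  f(a)=+2.246e-08  f'(a)=-2.022e+00  a ← 17.947041 − (+2.246e-08/-2.022e+00) = 17.947041
iter 5: u=1.362843  f(a)=+1.421e-14  f'(a)=-2.022e+00  a ← 17.947041 − (+1.421e-14/-2.022e+00) = 17.947041
converged: |Δa| < 1e-12 after 5 iterations
sag = a·(cosh(S/(2a)) − 1) = 17.947041·(cosh(1.362843) − 1) = 19.411683
T_max/T_min = cosh(S/(2a)) = 2.081609

a=17.947 sag=19.412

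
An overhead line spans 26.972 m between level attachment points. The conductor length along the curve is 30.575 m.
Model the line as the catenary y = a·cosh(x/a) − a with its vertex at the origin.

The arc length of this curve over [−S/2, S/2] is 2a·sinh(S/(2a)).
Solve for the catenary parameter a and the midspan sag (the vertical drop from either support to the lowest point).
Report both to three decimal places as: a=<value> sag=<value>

seed: a₀ = √(S³/(24(L−S))) = √(26.972³/(24·3.603)) = 15.063711
iter 1: u=0.895264  f(a)=+1.472e-01  f'(a)=-5.178e-01  a ← 15.063711 − (+1.472e-01/-5.178e-01) = 15.347932
iter 2: u=0.878685  f(a)=+4.269e-03  f'(a)=-4.882e-01  a ← 15.347932 − (+4.269e-03/-4.882e-01) = 15.356676
iter 3: u=0.878185  f(a)=+3.829e-06  f'(a)=-4.873e-01  a ← 15.356676 − (+3.829e-06/-4.873e-01) = 15.356684
iter 4: u=0.878184  f(a)=+3.087e-12  f'(a)=-4.873e-01  a ← 15.356684 − (+3.087e-12/-4.873e-01) = 15.356684
converged: |Δa| < 1e-12 after 4 iterations
sag = a·(cosh(S/(2a)) − 1) = 15.356684·(cosh(0.878184) − 1) = 6.312082
T_max/T_min = cosh(S/(2a)) = 1.411032

a=15.357 sag=6.312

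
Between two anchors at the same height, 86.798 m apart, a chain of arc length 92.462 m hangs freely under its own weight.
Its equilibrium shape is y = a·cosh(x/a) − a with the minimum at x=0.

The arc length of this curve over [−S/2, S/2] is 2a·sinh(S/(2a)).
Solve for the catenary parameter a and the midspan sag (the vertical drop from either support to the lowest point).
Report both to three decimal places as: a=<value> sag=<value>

a=70.027 sag=13.884

seed: a₀ = √(S³/(24(L−S))) = √(86.798³/(24·5.664)) = 69.358123
iter 1: u=0.625723  f(a)=+1.119e-01  f'(a)=-1.698e-01  a ← 69.358123 − (+1.119e-01/-1.698e-01) = 70.017212
iter 2: u=0.619833  f(a)=+1.615e-03  f'(a)=-1.649e-01  a ← 70.017212 − (+1.615e-03/-1.649e-01) = 70.027006
iter 3: u=0.619747  f(a)=+3.474e-07  f'(a)=-1.649e-01  a ← 70.027006 − (+3.474e-07/-1.649e-01) = 70.027008
iter 4: u=0.619747  f(a)=+1.421e-14  f'(a)=-1.649e-01  a ← 70.027008 − (+1.421e-14/-1.649e-01) = 70.027008
converged: |Δa| < 1e-12 after 4 iterations
sag = a·(cosh(S/(2a)) − 1) = 70.027008·(cosh(0.619747) − 1) = 13.884178
T_max/T_min = cosh(S/(2a)) = 1.198269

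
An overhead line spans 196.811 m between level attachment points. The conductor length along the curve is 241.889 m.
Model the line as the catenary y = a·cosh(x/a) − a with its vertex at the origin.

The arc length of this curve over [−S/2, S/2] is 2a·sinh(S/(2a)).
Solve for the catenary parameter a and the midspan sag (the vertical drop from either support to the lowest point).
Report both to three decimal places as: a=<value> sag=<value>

seed: a₀ = √(S³/(24(L−S))) = √(196.811³/(24·45.078)) = 83.943314
iter 1: u=1.172285  f(a)=+3.201e+00  f'(a)=-1.229e+00  a ← 83.943314 − (+3.201e+00/-1.229e+00) = 86.547575
iter 2: u=1.137010  f(a)=+1.550e-01  f'(a)=-1.113e+00  a ← 86.547575 − (+1.550e-01/-1.113e+00) = 86.686875
iter 3: u=1.135183  f(a)=+4.044e-04  f'(a)=-1.107e+00  a ← 86.686875 − (+4.044e-04/-1.107e+00) = 86.687240
iter 4: u=1.135179  f(a)=+2.768e-09  f'(a)=-1.107e+00  a ← 86.687240 − (+2.768e-09/-1.107e+00) = 86.687240
iter 5: u=1.135179  f(a)=+8.527e-14  f'(a)=-1.107e+00  a ← 86.687240 − (+8.527e-14/-1.107e+00) = 86.687240
converged: |Δa| < 1e-12 after 5 iterations
sag = a·(cosh(S/(2a)) − 1) = 86.687240·(cosh(1.135179) − 1) = 62.115480
T_max/T_min = cosh(S/(2a)) = 1.716547

a=86.687 sag=62.115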